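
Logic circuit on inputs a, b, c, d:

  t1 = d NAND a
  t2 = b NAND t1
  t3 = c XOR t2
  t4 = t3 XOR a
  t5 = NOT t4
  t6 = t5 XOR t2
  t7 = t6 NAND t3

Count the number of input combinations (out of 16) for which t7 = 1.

t7 = t6 NAND t3 must be 1, so at least one of t6, t3 is 0.
Enumerating the 16 input combinations, 13 give t7 = 1 and 3 give t7 = 0.

13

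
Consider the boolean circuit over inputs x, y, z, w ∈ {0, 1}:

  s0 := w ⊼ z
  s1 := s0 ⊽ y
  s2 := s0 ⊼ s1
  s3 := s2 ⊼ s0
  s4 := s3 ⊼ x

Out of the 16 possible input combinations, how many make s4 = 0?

s4 = s3 ⊼ x must be 0, so both s3 = 1 and x = 1.
Enumerating the 16 input combinations, 2 give s4 = 0 and 14 give s4 = 1.

2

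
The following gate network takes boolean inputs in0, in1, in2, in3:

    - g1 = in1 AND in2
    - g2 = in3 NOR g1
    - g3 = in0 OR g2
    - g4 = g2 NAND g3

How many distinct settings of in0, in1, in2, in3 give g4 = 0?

g4 = g2 NAND g3 must be 0, so both g2 = 1 and g3 = 1.
g2 = in3 NOR g1 must be 1, so both in3 = 0 and g1 = 0.
g3 = in0 OR g2 must be 1, so at least one of in0, g2 is 1.
Enumerating the 16 input combinations, 6 give g4 = 0 and 10 give g4 = 1.

6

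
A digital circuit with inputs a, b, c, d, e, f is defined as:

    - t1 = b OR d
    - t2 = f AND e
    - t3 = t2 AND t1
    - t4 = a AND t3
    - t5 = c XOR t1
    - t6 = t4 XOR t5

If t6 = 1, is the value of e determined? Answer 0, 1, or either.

either

Both values of e occur among assignments with t6 = 1:
  e=0: a=0, b=0, c=0, d=1, e=0, f=0
  e=1: a=0, b=0, c=0, d=1, e=1, f=0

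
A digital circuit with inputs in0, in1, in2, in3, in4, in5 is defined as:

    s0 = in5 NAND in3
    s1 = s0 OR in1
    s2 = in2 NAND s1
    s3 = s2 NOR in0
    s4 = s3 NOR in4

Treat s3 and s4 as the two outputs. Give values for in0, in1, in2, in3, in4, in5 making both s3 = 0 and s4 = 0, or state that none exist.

in0=1 in1=1 in2=0 in3=1 in4=1 in5=0

Check with in0=1 in1=1 in2=0 in3=1 in4=1 in5=0:
s0 = in5 NAND in3 = 0 NAND 1 = 1
s1 = s0 OR in1 = 1 OR 1 = 1
s2 = in2 NAND s1 = 0 NAND 1 = 1
s3 = s2 NOR in0 = 1 NOR 1 = 0
s4 = s3 NOR in4 = 0 NOR 1 = 0
So s3 = 0 and s4 = 0.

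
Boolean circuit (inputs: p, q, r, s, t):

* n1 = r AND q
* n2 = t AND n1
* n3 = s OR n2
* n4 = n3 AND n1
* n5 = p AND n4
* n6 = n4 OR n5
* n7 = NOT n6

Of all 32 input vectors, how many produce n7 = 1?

n7 = NOT n6 must be 1, so n6 = 0.
Enumerating the 32 input combinations, 26 give n7 = 1 and 6 give n7 = 0.

26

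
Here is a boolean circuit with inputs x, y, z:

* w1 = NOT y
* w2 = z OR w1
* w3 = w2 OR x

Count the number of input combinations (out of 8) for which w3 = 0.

w3 = w2 OR x must be 0, so both w2 = 0 and x = 0.
Satisfying assignments:
  x=0, y=1, z=0

1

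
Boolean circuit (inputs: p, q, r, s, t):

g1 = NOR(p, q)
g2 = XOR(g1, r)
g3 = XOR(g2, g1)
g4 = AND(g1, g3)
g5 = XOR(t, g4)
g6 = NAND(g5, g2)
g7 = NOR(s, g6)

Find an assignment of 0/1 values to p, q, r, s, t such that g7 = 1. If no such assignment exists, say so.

g7 = NOR(s, g6) must be 1, so both s = 0 and g6 = 0.
g6 = NAND(g5, g2) must be 0, so both g5 = 1 and g2 = 1.
Check with p=1, q=0, r=1, s=0, t=1:
g1 = NOR(p, q) = NOR(1, 0) = 0
g2 = XOR(g1, r) = XOR(0, 1) = 1
g3 = XOR(g2, g1) = XOR(1, 0) = 1
g4 = AND(g1, g3) = AND(0, 1) = 0
g5 = XOR(t, g4) = XOR(1, 0) = 1
g6 = NAND(g5, g2) = NAND(1, 1) = 0
g7 = NOR(s, g6) = NOR(0, 0) = 1
So g7 = 1 as required.

p=1, q=0, r=1, s=0, t=1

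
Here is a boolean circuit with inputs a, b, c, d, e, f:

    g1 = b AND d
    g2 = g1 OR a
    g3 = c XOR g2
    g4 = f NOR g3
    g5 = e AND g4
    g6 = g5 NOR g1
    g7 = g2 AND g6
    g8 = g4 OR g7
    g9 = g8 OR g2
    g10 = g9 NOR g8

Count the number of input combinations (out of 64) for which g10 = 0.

g10 = g9 NOR g8 must be 0, so at least one of g9, g8 is 1.
Enumerating the 64 input combinations, 46 give g10 = 0 and 18 give g10 = 1.

46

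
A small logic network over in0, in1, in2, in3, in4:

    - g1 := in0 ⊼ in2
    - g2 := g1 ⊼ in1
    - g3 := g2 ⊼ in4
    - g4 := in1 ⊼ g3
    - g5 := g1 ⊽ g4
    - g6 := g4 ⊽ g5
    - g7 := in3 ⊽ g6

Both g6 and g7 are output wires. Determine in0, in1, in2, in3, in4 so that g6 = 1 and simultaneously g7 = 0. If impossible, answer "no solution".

in0=0, in1=1, in2=1, in3=0, in4=0

Check with in0=0, in1=1, in2=1, in3=0, in4=0:
g1 = in0 ⊼ in2 = 0 ⊼ 1 = 1
g2 = g1 ⊼ in1 = 1 ⊼ 1 = 0
g3 = g2 ⊼ in4 = 0 ⊼ 0 = 1
g4 = in1 ⊼ g3 = 1 ⊼ 1 = 0
g5 = g1 ⊽ g4 = 1 ⊽ 0 = 0
g6 = g4 ⊽ g5 = 0 ⊽ 0 = 1
g7 = in3 ⊽ g6 = 0 ⊽ 1 = 0
So g6 = 1 and g7 = 0.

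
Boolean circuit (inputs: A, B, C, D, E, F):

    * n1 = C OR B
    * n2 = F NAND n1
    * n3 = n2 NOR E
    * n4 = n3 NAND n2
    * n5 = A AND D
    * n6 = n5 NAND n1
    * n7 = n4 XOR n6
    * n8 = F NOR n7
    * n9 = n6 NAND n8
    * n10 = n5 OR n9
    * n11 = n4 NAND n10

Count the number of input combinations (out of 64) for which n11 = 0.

n11 = n4 NAND n10 must be 0, so both n4 = 1 and n10 = 1.
n4 = n3 NAND n2 must be 1, so at least one of n3, n2 is 0.
Enumerating the 64 input combinations, 40 give n11 = 0 and 24 give n11 = 1.

40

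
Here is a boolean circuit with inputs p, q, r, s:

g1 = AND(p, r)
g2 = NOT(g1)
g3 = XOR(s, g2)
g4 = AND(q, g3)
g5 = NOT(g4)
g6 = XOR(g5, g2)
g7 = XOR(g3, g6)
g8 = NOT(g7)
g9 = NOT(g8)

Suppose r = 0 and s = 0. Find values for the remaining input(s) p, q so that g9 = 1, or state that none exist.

g9 = NOT(g8) must be 1, so g8 = 0.
g8 = NOT(g7) must be 0, so g7 = 1.
Check with r = 0 and s = 0 and p=0, q=0:
g1 = AND(p, r) = AND(0, 0) = 0
g2 = NOT(g1) = NOT 0 = 1
g3 = XOR(s, g2) = XOR(0, 1) = 1
g4 = AND(q, g3) = AND(0, 1) = 0
g5 = NOT(g4) = NOT 0 = 1
g6 = XOR(g5, g2) = XOR(1, 1) = 0
g7 = XOR(g3, g6) = XOR(1, 0) = 1
g8 = NOT(g7) = NOT 1 = 0
g9 = NOT(g8) = NOT 0 = 1
So g9 = 1.

p=0, q=0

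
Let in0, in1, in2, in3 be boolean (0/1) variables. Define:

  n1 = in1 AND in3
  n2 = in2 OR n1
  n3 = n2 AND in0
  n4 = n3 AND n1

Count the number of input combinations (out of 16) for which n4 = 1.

n4 = n3 AND n1 must be 1, so both n3 = 1 and n1 = 1.
Satisfying assignments:
  in0=1, in1=1, in2=0, in3=1
  in0=1, in1=1, in2=1, in3=1

2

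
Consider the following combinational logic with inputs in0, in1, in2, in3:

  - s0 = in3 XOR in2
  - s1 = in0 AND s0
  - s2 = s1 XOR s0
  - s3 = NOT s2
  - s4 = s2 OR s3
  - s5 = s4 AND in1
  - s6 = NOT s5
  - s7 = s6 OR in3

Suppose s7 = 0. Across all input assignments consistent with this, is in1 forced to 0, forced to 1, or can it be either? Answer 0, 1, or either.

1

s7 = s6 OR in3 must be 0, so both s6 = 0 and in3 = 0.
s6 = NOT s5 must be 0, so s5 = 1.
s5 = s4 AND in1 must be 1, so both s4 = 1 and in1 = 1.
Every assignment with s7 = 0 has in1 = 1; there are 4 such assignment(s).
  in0=0, in1=1, in2=0, in3=0
  in0=0, in1=1, in2=1, in3=0
  in0=1, in1=1, in2=0, in3=0
  in0=1, in1=1, in2=1, in3=0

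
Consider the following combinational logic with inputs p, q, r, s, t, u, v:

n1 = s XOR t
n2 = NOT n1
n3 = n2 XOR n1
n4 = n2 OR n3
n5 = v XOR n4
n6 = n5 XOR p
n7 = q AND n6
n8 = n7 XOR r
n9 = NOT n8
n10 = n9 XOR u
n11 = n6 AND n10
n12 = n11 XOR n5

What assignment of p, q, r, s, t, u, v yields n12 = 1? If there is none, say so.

p=1 q=0 r=0 s=0 t=1 u=0 v=1

n12 = n11 XOR n5 must be 1, so n11 and n5 differ.
Check with p=1 q=0 r=0 s=0 t=1 u=0 v=1:
n1 = s XOR t = 0 XOR 1 = 1
n2 = NOT n1 = NOT 1 = 0
n3 = n2 XOR n1 = 0 XOR 1 = 1
n4 = n2 OR n3 = 0 OR 1 = 1
n5 = v XOR n4 = 1 XOR 1 = 0
n6 = n5 XOR p = 0 XOR 1 = 1
n7 = q AND n6 = 0 AND 1 = 0
n8 = n7 XOR r = 0 XOR 0 = 0
n9 = NOT n8 = NOT 0 = 1
n10 = n9 XOR u = 1 XOR 0 = 1
n11 = n6 AND n10 = 1 AND 1 = 1
n12 = n11 XOR n5 = 1 XOR 0 = 1
So n12 = 1 as required.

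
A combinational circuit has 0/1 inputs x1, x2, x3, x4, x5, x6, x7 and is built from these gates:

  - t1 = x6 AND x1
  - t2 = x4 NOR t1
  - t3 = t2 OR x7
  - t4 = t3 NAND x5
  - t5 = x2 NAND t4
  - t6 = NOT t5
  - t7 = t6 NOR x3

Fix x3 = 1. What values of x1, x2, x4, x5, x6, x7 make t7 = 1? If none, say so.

With x3 = 1 fixed, none of the 64 settings of x1, x2, x4, x5, x6, x7 give t7 = 1.
For example, with x1=0, x2=1, x4=0, x5=1, x6=0, x7=1:
t1 = x6 AND x1 = 0 AND 0 = 0
t2 = x4 NOR t1 = 0 NOR 0 = 1
t3 = t2 OR x7 = 1 OR 1 = 1
t4 = t3 NAND x5 = 1 NAND 1 = 0
t5 = x2 NAND t4 = 1 NAND 0 = 1
t6 = NOT t5 = NOT 1 = 0
t7 = t6 NOR x3 = 0 NOR 1 = 0
giving t7 = 0 ≠ 1.

no solution exists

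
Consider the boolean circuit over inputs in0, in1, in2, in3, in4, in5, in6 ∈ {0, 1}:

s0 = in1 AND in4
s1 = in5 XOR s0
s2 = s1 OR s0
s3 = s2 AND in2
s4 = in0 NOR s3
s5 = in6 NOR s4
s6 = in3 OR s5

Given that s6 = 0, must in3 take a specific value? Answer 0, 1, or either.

s6 = in3 OR s5 must be 0, so both in3 = 0 and s5 = 0.
s5 = in6 NOR s4 must be 0, so at least one of in6, s4 is 1.
Every assignment with s6 = 0 has in3 = 0; there are 43 such assignment(s).

0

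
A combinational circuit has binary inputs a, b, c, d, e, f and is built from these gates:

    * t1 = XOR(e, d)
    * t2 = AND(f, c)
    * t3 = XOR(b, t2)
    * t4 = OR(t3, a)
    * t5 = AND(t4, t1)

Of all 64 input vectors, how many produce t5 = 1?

24

t5 = AND(t4, t1) must be 1, so both t4 = 1 and t1 = 1.
Enumerating the 64 input combinations, 24 give t5 = 1 and 40 give t5 = 0.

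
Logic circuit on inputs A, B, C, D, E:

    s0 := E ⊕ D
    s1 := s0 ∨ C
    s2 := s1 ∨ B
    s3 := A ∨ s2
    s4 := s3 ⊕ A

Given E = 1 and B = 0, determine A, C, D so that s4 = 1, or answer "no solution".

A=0, C=0, D=0

s4 = s3 ⊕ A must be 1, so s3 and A differ.
Check with E = 1 and B = 0 and A=0, C=0, D=0:
s0 = E ⊕ D = 1 ⊕ 0 = 1
s1 = s0 ∨ C = 1 ∨ 0 = 1
s2 = s1 ∨ B = 1 ∨ 0 = 1
s3 = A ∨ s2 = 0 ∨ 1 = 1
s4 = s3 ⊕ A = 1 ⊕ 0 = 1
So s4 = 1.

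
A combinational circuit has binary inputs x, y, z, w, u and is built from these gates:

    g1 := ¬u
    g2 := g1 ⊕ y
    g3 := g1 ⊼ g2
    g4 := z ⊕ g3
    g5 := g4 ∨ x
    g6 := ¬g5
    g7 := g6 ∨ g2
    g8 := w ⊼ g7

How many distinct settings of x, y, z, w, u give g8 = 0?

g8 = w ⊼ g7 must be 0, so both w = 1 and g7 = 1.
g7 = g6 ∨ g2 must be 1, so at least one of g6, g2 is 1.
Enumerating the 32 input combinations, 10 give g8 = 0 and 22 give g8 = 1.

10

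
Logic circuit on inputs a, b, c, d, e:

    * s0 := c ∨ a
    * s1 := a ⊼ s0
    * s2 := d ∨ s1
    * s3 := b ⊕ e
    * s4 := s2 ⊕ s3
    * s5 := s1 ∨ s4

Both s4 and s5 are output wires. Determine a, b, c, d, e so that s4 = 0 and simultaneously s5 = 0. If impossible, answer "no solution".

a=1, b=0, c=0, d=0, e=0

Check with a=1, b=0, c=0, d=0, e=0:
s0 = c ∨ a = 0 ∨ 1 = 1
s1 = a ⊼ s0 = 1 ⊼ 1 = 0
s2 = d ∨ s1 = 0 ∨ 0 = 0
s3 = b ⊕ e = 0 ⊕ 0 = 0
s4 = s2 ⊕ s3 = 0 ⊕ 0 = 0
s5 = s1 ∨ s4 = 0 ∨ 0 = 0
So s4 = 0 and s5 = 0.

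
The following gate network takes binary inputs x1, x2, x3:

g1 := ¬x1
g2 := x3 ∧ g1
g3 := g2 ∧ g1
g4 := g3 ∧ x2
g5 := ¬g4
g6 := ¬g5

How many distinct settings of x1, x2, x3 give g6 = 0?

g6 = ¬g5 must be 0, so g5 = 1.
Enumerating the 8 input combinations, 7 give g6 = 0 and 1 give g6 = 1.

7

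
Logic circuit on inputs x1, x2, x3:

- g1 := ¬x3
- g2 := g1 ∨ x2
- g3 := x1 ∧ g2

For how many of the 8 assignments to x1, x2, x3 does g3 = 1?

3

g3 = x1 ∧ g2 must be 1, so both x1 = 1 and g2 = 1.
Satisfying assignments:
  x1=1, x2=0, x3=0
  x1=1, x2=1, x3=0
  x1=1, x2=1, x3=1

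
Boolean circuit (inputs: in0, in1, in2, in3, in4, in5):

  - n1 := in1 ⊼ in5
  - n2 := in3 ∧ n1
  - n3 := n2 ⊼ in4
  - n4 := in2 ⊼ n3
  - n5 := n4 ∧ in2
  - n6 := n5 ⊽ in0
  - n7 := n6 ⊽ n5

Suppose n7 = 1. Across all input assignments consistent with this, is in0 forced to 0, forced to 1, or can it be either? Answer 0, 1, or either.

n7 = n6 ⊽ n5 must be 1, so both n6 = 0 and n5 = 0.
Every assignment with n7 = 1 has in0 = 1; there are 29 such assignment(s).

1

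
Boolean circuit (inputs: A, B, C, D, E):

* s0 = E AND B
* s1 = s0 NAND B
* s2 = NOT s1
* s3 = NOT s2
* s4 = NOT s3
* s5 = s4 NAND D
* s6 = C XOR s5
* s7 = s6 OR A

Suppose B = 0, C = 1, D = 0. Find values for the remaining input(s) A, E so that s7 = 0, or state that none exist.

s7 = s6 OR A must be 0, so both s6 = 0 and A = 0.
Check with B = 0, C = 1, D = 0 and A=0, E=1:
s0 = E AND B = 1 AND 0 = 0
s1 = s0 NAND B = 0 NAND 0 = 1
s2 = NOT s1 = NOT 1 = 0
s3 = NOT s2 = NOT 0 = 1
s4 = NOT s3 = NOT 1 = 0
s5 = s4 NAND D = 0 NAND 0 = 1
s6 = C XOR s5 = 1 XOR 1 = 0
s7 = s6 OR A = 0 OR 0 = 0
So s7 = 0.

A=0, E=1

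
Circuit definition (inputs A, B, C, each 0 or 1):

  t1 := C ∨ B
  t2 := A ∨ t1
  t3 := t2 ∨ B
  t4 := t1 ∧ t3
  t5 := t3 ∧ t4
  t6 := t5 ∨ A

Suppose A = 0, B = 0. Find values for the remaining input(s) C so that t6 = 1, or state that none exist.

C=1

t6 = t5 ∨ A must be 1, so at least one of t5, A is 1.
Check with A = 0, B = 0 and C=1:
t1 = C ∨ B = 1 ∨ 0 = 1
t2 = A ∨ t1 = 0 ∨ 1 = 1
t3 = t2 ∨ B = 1 ∨ 0 = 1
t4 = t1 ∧ t3 = 1 ∧ 1 = 1
t5 = t3 ∧ t4 = 1 ∧ 1 = 1
t6 = t5 ∨ A = 1 ∨ 0 = 1
So t6 = 1.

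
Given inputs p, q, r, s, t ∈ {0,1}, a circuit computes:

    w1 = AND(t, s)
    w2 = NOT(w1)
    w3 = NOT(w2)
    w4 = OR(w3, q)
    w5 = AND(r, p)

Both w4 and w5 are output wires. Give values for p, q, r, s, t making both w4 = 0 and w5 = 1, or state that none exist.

p=1, q=0, r=1, s=0, t=0

Check with p=1, q=0, r=1, s=0, t=0:
w1 = AND(t, s) = AND(0, 0) = 0
w2 = NOT(w1) = NOT 0 = 1
w3 = NOT(w2) = NOT 1 = 0
w4 = OR(w3, q) = OR(0, 0) = 0
w5 = AND(r, p) = AND(1, 1) = 1
So w4 = 0 and w5 = 1.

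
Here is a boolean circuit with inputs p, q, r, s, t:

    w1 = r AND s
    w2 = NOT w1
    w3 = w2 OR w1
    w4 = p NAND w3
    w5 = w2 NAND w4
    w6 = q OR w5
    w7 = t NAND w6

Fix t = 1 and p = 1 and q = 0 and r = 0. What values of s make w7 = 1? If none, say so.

With t = 1 and p = 1 and q = 0 and r = 0 fixed, none of the 2 settings of s give w7 = 1.
For example, with s=1:
w1 = r AND s = 0 AND 1 = 0
w2 = NOT w1 = NOT 0 = 1
w3 = w2 OR w1 = 1 OR 0 = 1
w4 = p NAND w3 = 1 NAND 1 = 0
w5 = w2 NAND w4 = 1 NAND 0 = 1
w6 = q OR w5 = 0 OR 1 = 1
w7 = t NAND w6 = 1 NAND 1 = 0
giving w7 = 0 ≠ 1.

no solution exists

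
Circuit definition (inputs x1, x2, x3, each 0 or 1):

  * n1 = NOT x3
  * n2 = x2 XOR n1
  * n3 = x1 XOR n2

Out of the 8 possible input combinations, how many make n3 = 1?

n3 = x1 XOR n2 must be 1, so x1 and n2 differ.
Satisfying assignments:
  x1=0, x2=0, x3=0
  x1=0, x2=1, x3=1
  x1=1, x2=0, x3=1
  x1=1, x2=1, x3=0

4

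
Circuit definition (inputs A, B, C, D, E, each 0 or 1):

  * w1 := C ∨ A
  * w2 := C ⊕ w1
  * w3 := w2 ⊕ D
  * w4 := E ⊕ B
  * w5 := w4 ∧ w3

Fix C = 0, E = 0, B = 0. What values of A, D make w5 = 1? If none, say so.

With C = 0, E = 0, B = 0 fixed, none of the 4 settings of A, D give w5 = 1.
For example, with A=0, D=0:
w1 = C ∨ A = 0 ∨ 0 = 0
w2 = C ⊕ w1 = 0 ⊕ 0 = 0
w3 = w2 ⊕ D = 0 ⊕ 0 = 0
w4 = E ⊕ B = 0 ⊕ 0 = 0
w5 = w4 ∧ w3 = 0 ∧ 0 = 0
giving w5 = 0 ≠ 1.

no solution exists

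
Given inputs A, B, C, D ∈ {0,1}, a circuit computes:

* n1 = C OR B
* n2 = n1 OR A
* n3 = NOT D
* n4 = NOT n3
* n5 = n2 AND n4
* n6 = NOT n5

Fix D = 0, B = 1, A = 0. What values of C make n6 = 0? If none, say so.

With D = 0, B = 1, A = 0 fixed, none of the 2 settings of C give n6 = 0.
For example, with C=0:
n1 = C OR B = 0 OR 1 = 1
n2 = n1 OR A = 1 OR 0 = 1
n3 = NOT D = NOT 0 = 1
n4 = NOT n3 = NOT 1 = 0
n5 = n2 AND n4 = 1 AND 0 = 0
n6 = NOT n5 = NOT 0 = 1
giving n6 = 1 ≠ 0.

no solution exists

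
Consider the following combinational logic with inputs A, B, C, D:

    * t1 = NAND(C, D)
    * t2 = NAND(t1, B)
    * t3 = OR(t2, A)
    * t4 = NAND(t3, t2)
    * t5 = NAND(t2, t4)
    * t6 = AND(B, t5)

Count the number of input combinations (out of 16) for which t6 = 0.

8

t6 = AND(B, t5) must be 0, so at least one of B, t5 is 0.
Enumerating the 16 input combinations, 8 give t6 = 0 and 8 give t6 = 1.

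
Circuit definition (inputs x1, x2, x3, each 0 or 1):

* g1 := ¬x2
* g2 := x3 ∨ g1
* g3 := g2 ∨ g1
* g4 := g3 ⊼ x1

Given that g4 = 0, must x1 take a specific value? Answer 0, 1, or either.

1

g4 = g3 ⊼ x1 must be 0, so both g3 = 1 and x1 = 1.
g3 = g2 ∨ g1 must be 1, so at least one of g2, g1 is 1.
Every assignment with g4 = 0 has x1 = 1; there are 3 such assignment(s).
  x1=1, x2=0, x3=0
  x1=1, x2=0, x3=1
  x1=1, x2=1, x3=1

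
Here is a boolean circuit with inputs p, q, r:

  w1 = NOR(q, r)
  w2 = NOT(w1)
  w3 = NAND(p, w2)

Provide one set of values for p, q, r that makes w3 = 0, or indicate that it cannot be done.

p=1, q=0, r=1

w3 = NAND(p, w2) must be 0, so both p = 1 and w2 = 1.
w2 = NOT(w1) must be 1, so w1 = 0.
w1 = NOR(q, r) must be 0, so at least one of q, r is 1.
Check with p=1, q=0, r=1:
w1 = NOR(q, r) = NOR(0, 1) = 0
w2 = NOT(w1) = NOT 0 = 1
w3 = NAND(p, w2) = NAND(1, 1) = 0
So w3 = 0 as required.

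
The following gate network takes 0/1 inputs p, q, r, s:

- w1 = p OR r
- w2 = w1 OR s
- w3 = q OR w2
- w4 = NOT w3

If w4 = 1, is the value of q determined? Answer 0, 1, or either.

w4 = NOT w3 must be 1, so w3 = 0.
Every assignment with w4 = 1 has q = 0; there are 1 such assignment(s).
  p=0, q=0, r=0, s=0

0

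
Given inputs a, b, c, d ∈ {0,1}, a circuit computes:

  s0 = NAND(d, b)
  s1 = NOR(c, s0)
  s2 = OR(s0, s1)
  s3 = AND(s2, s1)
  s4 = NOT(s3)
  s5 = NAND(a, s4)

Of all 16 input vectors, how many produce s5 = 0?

7

s5 = NAND(a, s4) must be 0, so both a = 1 and s4 = 1.
s4 = NOT(s3) must be 1, so s3 = 0.
Enumerating the 16 input combinations, 7 give s5 = 0 and 9 give s5 = 1.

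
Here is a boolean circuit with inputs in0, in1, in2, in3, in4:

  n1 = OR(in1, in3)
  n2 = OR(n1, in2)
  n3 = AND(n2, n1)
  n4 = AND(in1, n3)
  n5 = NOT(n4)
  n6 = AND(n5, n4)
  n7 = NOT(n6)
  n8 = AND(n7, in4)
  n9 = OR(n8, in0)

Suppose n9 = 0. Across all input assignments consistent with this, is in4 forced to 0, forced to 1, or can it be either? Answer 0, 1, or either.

0

n9 = OR(n8, in0) must be 0, so both n8 = 0 and in0 = 0.
n8 = AND(n7, in4) must be 0, so at least one of n7, in4 is 0.
Every assignment with n9 = 0 has in4 = 0; there are 8 such assignment(s).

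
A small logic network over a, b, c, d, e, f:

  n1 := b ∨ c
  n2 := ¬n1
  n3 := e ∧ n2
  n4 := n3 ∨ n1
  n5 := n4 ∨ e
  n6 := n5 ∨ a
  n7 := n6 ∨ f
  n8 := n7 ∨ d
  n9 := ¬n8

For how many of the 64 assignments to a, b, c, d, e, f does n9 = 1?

1

n9 = ¬n8 must be 1, so n8 = 0.
n8 = n7 ∨ d must be 0, so both n7 = 0 and d = 0.
n7 = n6 ∨ f must be 0, so both n6 = 0 and f = 0.
Enumerating the 64 input combinations, 1 give n9 = 1 and 63 give n9 = 0.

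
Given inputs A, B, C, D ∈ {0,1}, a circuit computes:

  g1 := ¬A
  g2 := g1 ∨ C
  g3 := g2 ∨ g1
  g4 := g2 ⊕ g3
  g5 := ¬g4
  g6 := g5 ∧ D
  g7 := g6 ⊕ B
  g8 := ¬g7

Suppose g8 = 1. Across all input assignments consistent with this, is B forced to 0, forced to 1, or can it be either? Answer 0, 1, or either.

Both values of B occur among assignments with g8 = 1:
  B=0: A=0, B=0, C=0, D=0
  B=1: A=0, B=1, C=0, D=1

either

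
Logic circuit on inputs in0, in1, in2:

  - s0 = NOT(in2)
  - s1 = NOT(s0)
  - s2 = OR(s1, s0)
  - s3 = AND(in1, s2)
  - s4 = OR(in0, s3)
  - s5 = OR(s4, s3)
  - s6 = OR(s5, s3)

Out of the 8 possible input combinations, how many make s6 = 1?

6

s6 = OR(s5, s3) must be 1, so at least one of s5, s3 is 1.
Enumerating the 8 input combinations, 6 give s6 = 1 and 2 give s6 = 0.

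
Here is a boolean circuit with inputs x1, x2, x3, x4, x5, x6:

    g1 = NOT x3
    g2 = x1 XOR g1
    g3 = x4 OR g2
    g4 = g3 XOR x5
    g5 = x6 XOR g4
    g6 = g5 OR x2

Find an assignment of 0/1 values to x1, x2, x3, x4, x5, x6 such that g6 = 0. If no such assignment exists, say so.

x1=1 x2=0 x3=1 x4=1 x5=0 x6=1

g6 = g5 OR x2 must be 0, so both g5 = 0 and x2 = 0.
Check with x1=1 x2=0 x3=1 x4=1 x5=0 x6=1:
g1 = NOT x3 = NOT 1 = 0
g2 = x1 XOR g1 = 1 XOR 0 = 1
g3 = x4 OR g2 = 1 OR 1 = 1
g4 = g3 XOR x5 = 1 XOR 0 = 1
g5 = x6 XOR g4 = 1 XOR 1 = 0
g6 = g5 OR x2 = 0 OR 0 = 0
So g6 = 0 as required.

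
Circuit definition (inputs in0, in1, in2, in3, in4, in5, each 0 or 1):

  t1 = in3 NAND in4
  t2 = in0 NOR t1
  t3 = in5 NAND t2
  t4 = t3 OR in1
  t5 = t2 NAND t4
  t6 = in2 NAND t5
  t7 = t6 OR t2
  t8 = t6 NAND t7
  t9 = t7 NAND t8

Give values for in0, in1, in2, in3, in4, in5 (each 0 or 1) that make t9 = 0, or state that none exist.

in0=0 in1=0 in2=1 in3=1 in4=1 in5=1

Check with in0=0 in1=0 in2=1 in3=1 in4=1 in5=1:
t1 = in3 NAND in4 = 1 NAND 1 = 0
t2 = in0 NOR t1 = 0 NOR 0 = 1
t3 = in5 NAND t2 = 1 NAND 1 = 0
t4 = t3 OR in1 = 0 OR 0 = 0
t5 = t2 NAND t4 = 1 NAND 0 = 1
t6 = in2 NAND t5 = 1 NAND 1 = 0
t7 = t6 OR t2 = 0 OR 1 = 1
t8 = t6 NAND t7 = 0 NAND 1 = 1
t9 = t7 NAND t8 = 1 NAND 1 = 0
So t9 = 0 as required.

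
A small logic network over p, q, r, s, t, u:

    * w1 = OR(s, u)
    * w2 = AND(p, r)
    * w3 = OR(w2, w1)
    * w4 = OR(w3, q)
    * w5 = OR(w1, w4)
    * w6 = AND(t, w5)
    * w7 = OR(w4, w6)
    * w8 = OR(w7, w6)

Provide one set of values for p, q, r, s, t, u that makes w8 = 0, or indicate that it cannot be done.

p=1, q=0, r=0, s=0, t=0, u=0

w8 = OR(w7, w6) must be 0, so both w7 = 0 and w6 = 0.
Check with p=1, q=0, r=0, s=0, t=0, u=0:
w1 = OR(s, u) = OR(0, 0) = 0
w2 = AND(p, r) = AND(1, 0) = 0
w3 = OR(w2, w1) = OR(0, 0) = 0
w4 = OR(w3, q) = OR(0, 0) = 0
w5 = OR(w1, w4) = OR(0, 0) = 0
w6 = AND(t, w5) = AND(0, 0) = 0
w7 = OR(w4, w6) = OR(0, 0) = 0
w8 = OR(w7, w6) = OR(0, 0) = 0
So w8 = 0 as required.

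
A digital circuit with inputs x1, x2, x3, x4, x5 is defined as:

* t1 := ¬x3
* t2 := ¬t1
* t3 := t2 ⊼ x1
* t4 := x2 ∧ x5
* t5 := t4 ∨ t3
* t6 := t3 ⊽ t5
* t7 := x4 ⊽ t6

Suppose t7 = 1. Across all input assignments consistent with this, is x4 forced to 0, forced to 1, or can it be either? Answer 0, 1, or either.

t7 = x4 ⊽ t6 must be 1, so both x4 = 0 and t6 = 0.
t6 = t3 ⊽ t5 must be 0, so at least one of t3, t5 is 1.
Every assignment with t7 = 1 has x4 = 0; there are 13 such assignment(s).

0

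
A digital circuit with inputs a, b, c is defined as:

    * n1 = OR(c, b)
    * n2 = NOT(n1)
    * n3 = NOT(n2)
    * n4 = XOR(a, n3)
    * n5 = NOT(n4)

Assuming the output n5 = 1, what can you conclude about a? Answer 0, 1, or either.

either

Both values of a occur among assignments with n5 = 1:
  a=0: a=0, b=0, c=0
  a=1: a=1, b=0, c=1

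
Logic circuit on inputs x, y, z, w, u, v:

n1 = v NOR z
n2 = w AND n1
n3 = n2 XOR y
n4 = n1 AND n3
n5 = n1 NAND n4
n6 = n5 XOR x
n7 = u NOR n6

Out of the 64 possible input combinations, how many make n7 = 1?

16

n7 = u NOR n6 must be 1, so both u = 0 and n6 = 0.
Enumerating the 64 input combinations, 16 give n7 = 1 and 48 give n7 = 0.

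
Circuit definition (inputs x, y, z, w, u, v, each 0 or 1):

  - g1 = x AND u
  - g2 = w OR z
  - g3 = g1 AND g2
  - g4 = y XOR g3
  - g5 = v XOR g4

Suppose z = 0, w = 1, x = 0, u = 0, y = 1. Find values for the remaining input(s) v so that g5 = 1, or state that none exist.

g5 = v XOR g4 must be 1, so v and g4 differ.
Check with z = 0, w = 1, x = 0, u = 0, y = 1 and v=0:
g1 = x AND u = 0 AND 0 = 0
g2 = w OR z = 1 OR 0 = 1
g3 = g1 AND g2 = 0 AND 1 = 0
g4 = y XOR g3 = 1 XOR 0 = 1
g5 = v XOR g4 = 0 XOR 1 = 1
So g5 = 1.

v=0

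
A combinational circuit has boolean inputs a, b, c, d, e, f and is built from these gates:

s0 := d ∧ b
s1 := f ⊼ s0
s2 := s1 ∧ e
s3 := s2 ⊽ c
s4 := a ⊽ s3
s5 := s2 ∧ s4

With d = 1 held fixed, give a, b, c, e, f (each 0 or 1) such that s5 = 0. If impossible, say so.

a=1, b=1, c=0, e=1, f=1

s5 = s2 ∧ s4 must be 0, so at least one of s2, s4 is 0.
Check with d = 1 and a=1, b=1, c=0, e=1, f=1:
s0 = d ∧ b = 1 ∧ 1 = 1
s1 = f ⊼ s0 = 1 ⊼ 1 = 0
s2 = s1 ∧ e = 0 ∧ 1 = 0
s3 = s2 ⊽ c = 0 ⊽ 0 = 1
s4 = a ⊽ s3 = 1 ⊽ 1 = 0
s5 = s2 ∧ s4 = 0 ∧ 0 = 0
So s5 = 0.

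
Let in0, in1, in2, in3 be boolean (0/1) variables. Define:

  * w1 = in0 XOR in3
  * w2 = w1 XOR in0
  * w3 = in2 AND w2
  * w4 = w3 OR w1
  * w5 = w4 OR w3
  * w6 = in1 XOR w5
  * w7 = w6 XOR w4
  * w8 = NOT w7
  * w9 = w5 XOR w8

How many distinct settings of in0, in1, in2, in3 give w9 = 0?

w9 = w5 XOR w8 must be 0, so w5 and w8 are equal.
Enumerating the 16 input combinations, 8 give w9 = 0 and 8 give w9 = 1.

8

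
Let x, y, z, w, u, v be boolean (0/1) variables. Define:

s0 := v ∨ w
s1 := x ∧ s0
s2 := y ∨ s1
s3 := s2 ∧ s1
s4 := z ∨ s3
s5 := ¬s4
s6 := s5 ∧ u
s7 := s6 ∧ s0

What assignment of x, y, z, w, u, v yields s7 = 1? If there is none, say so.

Check with x=0, y=1, z=0, w=0, u=1, v=1:
s0 = v ∨ w = 1 ∨ 0 = 1
s1 = x ∧ s0 = 0 ∧ 1 = 0
s2 = y ∨ s1 = 1 ∨ 0 = 1
s3 = s2 ∧ s1 = 1 ∧ 0 = 0
s4 = z ∨ s3 = 0 ∨ 0 = 0
s5 = ¬s4 = ¬0 = 1
s6 = s5 ∧ u = 1 ∧ 1 = 1
s7 = s6 ∧ s0 = 1 ∧ 1 = 1
So s7 = 1 as required.

x=0, y=1, z=0, w=0, u=1, v=1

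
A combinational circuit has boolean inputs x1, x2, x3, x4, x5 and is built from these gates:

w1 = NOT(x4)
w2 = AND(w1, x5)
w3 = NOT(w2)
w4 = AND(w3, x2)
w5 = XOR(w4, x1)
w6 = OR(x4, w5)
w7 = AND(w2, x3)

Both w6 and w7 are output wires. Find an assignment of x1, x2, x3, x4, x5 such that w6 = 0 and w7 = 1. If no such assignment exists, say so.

Check with x1=0, x2=1, x3=1, x4=0, x5=1:
w1 = NOT(x4) = NOT 0 = 1
w2 = AND(w1, x5) = AND(1, 1) = 1
w3 = NOT(w2) = NOT 1 = 0
w4 = AND(w3, x2) = AND(0, 1) = 0
w5 = XOR(w4, x1) = XOR(0, 0) = 0
w6 = OR(x4, w5) = OR(0, 0) = 0
w7 = AND(w2, x3) = AND(1, 1) = 1
So w6 = 0 and w7 = 1.

x1=0, x2=1, x3=1, x4=0, x5=1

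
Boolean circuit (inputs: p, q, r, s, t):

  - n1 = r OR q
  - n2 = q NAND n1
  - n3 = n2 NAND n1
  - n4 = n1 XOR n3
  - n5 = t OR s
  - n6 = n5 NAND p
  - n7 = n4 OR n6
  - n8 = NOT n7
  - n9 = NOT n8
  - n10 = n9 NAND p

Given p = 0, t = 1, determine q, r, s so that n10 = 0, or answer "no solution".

no solution exists

With p = 0, t = 1 fixed, none of the 8 settings of q, r, s give n10 = 0.
For example, with q=0, r=0, s=1:
n1 = r OR q = 0 OR 0 = 0
n2 = q NAND n1 = 0 NAND 0 = 1
n3 = n2 NAND n1 = 1 NAND 0 = 1
n4 = n1 XOR n3 = 0 XOR 1 = 1
n5 = t OR s = 1 OR 1 = 1
n6 = n5 NAND p = 1 NAND 0 = 1
n7 = n4 OR n6 = 1 OR 1 = 1
n8 = NOT n7 = NOT 1 = 0
n9 = NOT n8 = NOT 0 = 1
n10 = n9 NAND p = 1 NAND 0 = 1
giving n10 = 1 ≠ 0.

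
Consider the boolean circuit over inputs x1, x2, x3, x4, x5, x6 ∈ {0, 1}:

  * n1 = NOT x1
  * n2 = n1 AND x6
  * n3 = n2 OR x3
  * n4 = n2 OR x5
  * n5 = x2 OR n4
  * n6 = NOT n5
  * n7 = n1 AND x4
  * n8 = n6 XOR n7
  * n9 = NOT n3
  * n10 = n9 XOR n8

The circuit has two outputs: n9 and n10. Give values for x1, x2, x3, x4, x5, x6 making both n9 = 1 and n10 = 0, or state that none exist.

x1=1, x2=0, x3=0, x4=0, x5=0, x6=1

Check with x1=1, x2=0, x3=0, x4=0, x5=0, x6=1:
n1 = NOT x1 = NOT 1 = 0
n2 = n1 AND x6 = 0 AND 1 = 0
n3 = n2 OR x3 = 0 OR 0 = 0
n4 = n2 OR x5 = 0 OR 0 = 0
n5 = x2 OR n4 = 0 OR 0 = 0
n6 = NOT n5 = NOT 0 = 1
n7 = n1 AND x4 = 0 AND 0 = 0
n8 = n6 XOR n7 = 1 XOR 0 = 1
n9 = NOT n3 = NOT 0 = 1
n10 = n9 XOR n8 = 1 XOR 1 = 0
So n9 = 1 and n10 = 0.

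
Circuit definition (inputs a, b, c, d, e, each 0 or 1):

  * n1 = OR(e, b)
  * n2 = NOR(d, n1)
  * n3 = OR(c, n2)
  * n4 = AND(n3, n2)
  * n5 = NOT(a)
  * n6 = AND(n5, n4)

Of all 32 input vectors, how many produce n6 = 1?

2

n6 = AND(n5, n4) must be 1, so both n5 = 1 and n4 = 1.
n5 = NOT(a) must be 1, so a = 0.
n4 = AND(n3, n2) must be 1, so both n3 = 1 and n2 = 1.
Satisfying assignments:
  a=0, b=0, c=0, d=0, e=0
  a=0, b=0, c=1, d=0, e=0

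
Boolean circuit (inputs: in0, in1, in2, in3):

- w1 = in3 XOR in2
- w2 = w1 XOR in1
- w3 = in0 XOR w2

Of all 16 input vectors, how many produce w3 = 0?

8

w3 = in0 XOR w2 must be 0, so in0 and w2 are equal.
Enumerating the 16 input combinations, 8 give w3 = 0 and 8 give w3 = 1.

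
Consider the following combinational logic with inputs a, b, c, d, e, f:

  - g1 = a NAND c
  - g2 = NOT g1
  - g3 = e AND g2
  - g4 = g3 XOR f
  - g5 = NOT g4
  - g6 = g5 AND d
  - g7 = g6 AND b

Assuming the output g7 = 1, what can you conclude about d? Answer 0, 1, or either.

g7 = g6 AND b must be 1, so both g6 = 1 and b = 1.
g6 = g5 AND d must be 1, so both g5 = 1 and d = 1.
g5 = NOT g4 must be 1, so g4 = 0.
Every assignment with g7 = 1 has d = 1; there are 8 such assignment(s).

1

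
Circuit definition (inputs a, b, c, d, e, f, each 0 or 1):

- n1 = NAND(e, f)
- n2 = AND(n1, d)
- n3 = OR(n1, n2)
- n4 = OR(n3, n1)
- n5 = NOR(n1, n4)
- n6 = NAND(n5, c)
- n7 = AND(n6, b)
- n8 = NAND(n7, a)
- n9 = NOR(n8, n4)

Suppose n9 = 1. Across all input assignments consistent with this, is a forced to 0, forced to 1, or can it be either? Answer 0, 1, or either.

1

n9 = NOR(n8, n4) must be 1, so both n8 = 0 and n4 = 0.
n8 = NAND(n7, a) must be 0, so both n7 = 1 and a = 1.
n4 = OR(n3, n1) must be 0, so both n3 = 0 and n1 = 0.
Every assignment with n9 = 1 has a = 1; there are 2 such assignment(s).
  a=1, b=1, c=0, d=0, e=1, f=1
  a=1, b=1, c=0, d=1, e=1, f=1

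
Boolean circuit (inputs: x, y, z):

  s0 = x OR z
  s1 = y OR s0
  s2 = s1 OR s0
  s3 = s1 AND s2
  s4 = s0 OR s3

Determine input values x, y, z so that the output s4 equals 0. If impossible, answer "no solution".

x=0, y=0, z=0

s4 = s0 OR s3 must be 0, so both s0 = 0 and s3 = 0.
s0 = x OR z must be 0, so both x = 0 and z = 0.
s3 = s1 AND s2 must be 0, so at least one of s1, s2 is 0.
Check with x=0, y=0, z=0:
s0 = x OR z = 0 OR 0 = 0
s1 = y OR s0 = 0 OR 0 = 0
s2 = s1 OR s0 = 0 OR 0 = 0
s3 = s1 AND s2 = 0 AND 0 = 0
s4 = s0 OR s3 = 0 OR 0 = 0
So s4 = 0 as required.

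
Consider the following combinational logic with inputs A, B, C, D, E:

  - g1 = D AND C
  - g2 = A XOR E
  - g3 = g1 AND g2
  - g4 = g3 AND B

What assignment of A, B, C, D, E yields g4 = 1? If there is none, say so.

g4 = g3 AND B must be 1, so both g3 = 1 and B = 1.
g3 = g1 AND g2 must be 1, so both g1 = 1 and g2 = 1.
Check with A=0, B=1, C=1, D=1, E=1:
g1 = D AND C = 1 AND 1 = 1
g2 = A XOR E = 0 XOR 1 = 1
g3 = g1 AND g2 = 1 AND 1 = 1
g4 = g3 AND B = 1 AND 1 = 1
So g4 = 1 as required.

A=0, B=1, C=1, D=1, E=1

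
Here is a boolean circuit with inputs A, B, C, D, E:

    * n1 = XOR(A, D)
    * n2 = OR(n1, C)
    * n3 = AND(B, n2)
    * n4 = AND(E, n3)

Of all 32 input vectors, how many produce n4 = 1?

6

n4 = AND(E, n3) must be 1, so both E = 1 and n3 = 1.
Satisfying assignments:
  A=0, B=1, C=0, D=1, E=1
  A=0, B=1, C=1, D=0, E=1
  A=0, B=1, C=1, D=1, E=1
  A=1, B=1, C=0, D=0, E=1
  A=1, B=1, C=1, D=0, E=1
  A=1, B=1, C=1, D=1, E=1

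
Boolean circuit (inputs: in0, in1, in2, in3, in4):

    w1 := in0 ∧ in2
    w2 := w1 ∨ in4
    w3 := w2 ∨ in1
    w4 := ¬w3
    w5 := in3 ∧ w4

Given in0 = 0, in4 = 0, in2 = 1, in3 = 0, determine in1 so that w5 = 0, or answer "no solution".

w5 = in3 ∧ w4 must be 0, so at least one of in3, w4 is 0.
Check with in0 = 0, in4 = 0, in2 = 1, in3 = 0 and in1=1:
w1 = in0 ∧ in2 = 0 ∧ 1 = 0
w2 = w1 ∨ in4 = 0 ∨ 0 = 0
w3 = w2 ∨ in1 = 0 ∨ 1 = 1
w4 = ¬w3 = ¬1 = 0
w5 = in3 ∧ w4 = 0 ∧ 0 = 0
So w5 = 0.

in1=1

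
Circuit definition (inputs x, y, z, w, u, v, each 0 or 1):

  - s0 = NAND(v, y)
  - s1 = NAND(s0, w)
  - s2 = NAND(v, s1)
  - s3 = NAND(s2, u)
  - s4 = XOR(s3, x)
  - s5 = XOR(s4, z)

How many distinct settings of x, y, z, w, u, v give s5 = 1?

s5 = XOR(s4, z) must be 1, so s4 and z differ.
Enumerating the 64 input combinations, 32 give s5 = 1 and 32 give s5 = 0.

32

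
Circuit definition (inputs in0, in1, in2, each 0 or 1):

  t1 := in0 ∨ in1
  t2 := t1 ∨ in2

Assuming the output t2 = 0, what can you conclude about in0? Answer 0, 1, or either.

0

t2 = t1 ∨ in2 must be 0, so both t1 = 0 and in2 = 0.
t1 = in0 ∨ in1 must be 0, so both in0 = 0 and in1 = 0.
Every assignment with t2 = 0 has in0 = 0; there are 1 such assignment(s).
  in0=0, in1=0, in2=0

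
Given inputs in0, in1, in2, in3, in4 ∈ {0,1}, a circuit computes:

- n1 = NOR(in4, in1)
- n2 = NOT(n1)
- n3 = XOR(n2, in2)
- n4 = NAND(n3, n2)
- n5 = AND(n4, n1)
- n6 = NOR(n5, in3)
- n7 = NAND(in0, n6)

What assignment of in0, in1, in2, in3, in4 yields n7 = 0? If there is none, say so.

n7 = NAND(in0, n6) must be 0, so both in0 = 1 and n6 = 1.
n6 = NOR(n5, in3) must be 1, so both n5 = 0 and in3 = 0.
Check with in0=1 in1=0 in2=1 in3=0 in4=1:
n1 = NOR(in4, in1) = NOR(1, 0) = 0
n2 = NOT(n1) = NOT 0 = 1
n3 = XOR(n2, in2) = XOR(1, 1) = 0
n4 = NAND(n3, n2) = NAND(0, 1) = 1
n5 = AND(n4, n1) = AND(1, 0) = 0
n6 = NOR(n5, in3) = NOR(0, 0) = 1
n7 = NAND(in0, n6) = NAND(1, 1) = 0
So n7 = 0 as required.

in0=1 in1=0 in2=1 in3=0 in4=1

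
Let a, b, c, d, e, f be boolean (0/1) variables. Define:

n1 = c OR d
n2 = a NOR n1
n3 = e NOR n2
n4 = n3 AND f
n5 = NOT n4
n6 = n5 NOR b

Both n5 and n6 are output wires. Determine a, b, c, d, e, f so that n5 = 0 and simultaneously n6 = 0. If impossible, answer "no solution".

Check with a=0, b=1, c=1, d=0, e=0, f=1:
n1 = c OR d = 1 OR 0 = 1
n2 = a NOR n1 = 0 NOR 1 = 0
n3 = e NOR n2 = 0 NOR 0 = 1
n4 = n3 AND f = 1 AND 1 = 1
n5 = NOT n4 = NOT 1 = 0
n6 = n5 NOR b = 0 NOR 1 = 0
So n5 = 0 and n6 = 0.

a=0, b=1, c=1, d=0, e=0, f=1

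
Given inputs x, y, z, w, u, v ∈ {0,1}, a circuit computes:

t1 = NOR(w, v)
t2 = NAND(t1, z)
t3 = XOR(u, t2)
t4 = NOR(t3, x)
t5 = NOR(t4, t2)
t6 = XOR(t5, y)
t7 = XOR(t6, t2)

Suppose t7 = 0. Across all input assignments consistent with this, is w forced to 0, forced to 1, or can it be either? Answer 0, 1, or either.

either

Both values of w occur among assignments with t7 = 0:
  w=0: x=0, y=0, z=1, w=0, u=0, v=0
  w=1: x=0, y=1, z=0, w=1, u=0, v=0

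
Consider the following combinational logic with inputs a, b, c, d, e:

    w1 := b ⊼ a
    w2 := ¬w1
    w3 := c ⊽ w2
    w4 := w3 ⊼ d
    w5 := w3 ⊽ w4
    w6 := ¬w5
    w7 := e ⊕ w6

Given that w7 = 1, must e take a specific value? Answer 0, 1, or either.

w7 = e ⊕ w6 must be 1, so e and w6 differ.
Every assignment with w7 = 1 has e = 0; there are 16 such assignment(s).

0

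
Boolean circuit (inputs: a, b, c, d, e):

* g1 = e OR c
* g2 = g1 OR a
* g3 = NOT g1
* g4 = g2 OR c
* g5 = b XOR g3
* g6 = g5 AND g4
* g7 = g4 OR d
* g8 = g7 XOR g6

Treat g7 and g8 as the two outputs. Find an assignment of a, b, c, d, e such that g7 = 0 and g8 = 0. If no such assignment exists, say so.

Check with a=0 b=0 c=0 d=0 e=0:
g1 = e OR c = 0 OR 0 = 0
g2 = g1 OR a = 0 OR 0 = 0
g3 = NOT g1 = NOT 0 = 1
g4 = g2 OR c = 0 OR 0 = 0
g5 = b XOR g3 = 0 XOR 1 = 1
g6 = g5 AND g4 = 1 AND 0 = 0
g7 = g4 OR d = 0 OR 0 = 0
g8 = g7 XOR g6 = 0 XOR 0 = 0
So g7 = 0 and g8 = 0.

a=0 b=0 c=0 d=0 e=0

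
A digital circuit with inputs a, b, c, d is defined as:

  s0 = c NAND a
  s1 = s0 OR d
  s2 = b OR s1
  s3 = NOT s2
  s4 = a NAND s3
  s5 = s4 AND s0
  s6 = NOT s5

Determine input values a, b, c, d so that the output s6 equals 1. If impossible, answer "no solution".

a=1, b=0, c=1, d=1

s6 = NOT s5 must be 1, so s5 = 0.
Check with a=1, b=0, c=1, d=1:
s0 = c NAND a = 1 NAND 1 = 0
s1 = s0 OR d = 0 OR 1 = 1
s2 = b OR s1 = 0 OR 1 = 1
s3 = NOT s2 = NOT 1 = 0
s4 = a NAND s3 = 1 NAND 0 = 1
s5 = s4 AND s0 = 1 AND 0 = 0
s6 = NOT s5 = NOT 0 = 1
So s6 = 1 as required.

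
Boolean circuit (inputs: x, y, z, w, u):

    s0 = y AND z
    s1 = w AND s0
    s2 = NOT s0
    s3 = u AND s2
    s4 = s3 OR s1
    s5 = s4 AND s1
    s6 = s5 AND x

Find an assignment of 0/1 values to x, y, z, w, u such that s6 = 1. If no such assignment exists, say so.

x=1 y=1 z=1 w=1 u=1

s6 = s5 AND x must be 1, so both s5 = 1 and x = 1.
Check with x=1 y=1 z=1 w=1 u=1:
s0 = y AND z = 1 AND 1 = 1
s1 = w AND s0 = 1 AND 1 = 1
s2 = NOT s0 = NOT 1 = 0
s3 = u AND s2 = 1 AND 0 = 0
s4 = s3 OR s1 = 0 OR 1 = 1
s5 = s4 AND s1 = 1 AND 1 = 1
s6 = s5 AND x = 1 AND 1 = 1
So s6 = 1 as required.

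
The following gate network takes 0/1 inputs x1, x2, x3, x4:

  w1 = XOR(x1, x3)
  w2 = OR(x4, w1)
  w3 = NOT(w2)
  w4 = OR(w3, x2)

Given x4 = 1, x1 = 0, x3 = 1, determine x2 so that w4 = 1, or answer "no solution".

w4 = OR(w3, x2) must be 1, so at least one of w3, x2 is 1.
Check with x4 = 1, x1 = 0, x3 = 1 and x2=1:
w1 = XOR(x1, x3) = XOR(0, 1) = 1
w2 = OR(x4, w1) = OR(1, 1) = 1
w3 = NOT(w2) = NOT 1 = 0
w4 = OR(w3, x2) = OR(0, 1) = 1
So w4 = 1.

x2=1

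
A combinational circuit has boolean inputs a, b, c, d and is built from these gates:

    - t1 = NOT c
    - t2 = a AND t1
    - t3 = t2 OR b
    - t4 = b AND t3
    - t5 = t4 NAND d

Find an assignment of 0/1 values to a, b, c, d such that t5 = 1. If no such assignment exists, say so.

a=0 b=1 c=0 d=0

Check with a=0 b=1 c=0 d=0:
t1 = NOT c = NOT 0 = 1
t2 = a AND t1 = 0 AND 1 = 0
t3 = t2 OR b = 0 OR 1 = 1
t4 = b AND t3 = 1 AND 1 = 1
t5 = t4 NAND d = 1 NAND 0 = 1
So t5 = 1 as required.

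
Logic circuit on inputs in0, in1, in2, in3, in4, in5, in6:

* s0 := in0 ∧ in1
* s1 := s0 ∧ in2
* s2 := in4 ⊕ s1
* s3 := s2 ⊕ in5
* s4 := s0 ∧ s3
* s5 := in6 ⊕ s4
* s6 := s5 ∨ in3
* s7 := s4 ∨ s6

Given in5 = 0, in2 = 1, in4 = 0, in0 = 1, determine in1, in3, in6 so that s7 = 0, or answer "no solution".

in1=0, in3=0, in6=0

Check with in5 = 0, in2 = 1, in4 = 0, in0 = 1 and in1=0, in3=0, in6=0:
s0 = in0 ∧ in1 = 1 ∧ 0 = 0
s1 = s0 ∧ in2 = 0 ∧ 1 = 0
s2 = in4 ⊕ s1 = 0 ⊕ 0 = 0
s3 = s2 ⊕ in5 = 0 ⊕ 0 = 0
s4 = s0 ∧ s3 = 0 ∧ 0 = 0
s5 = in6 ⊕ s4 = 0 ⊕ 0 = 0
s6 = s5 ∨ in3 = 0 ∨ 0 = 0
s7 = s4 ∨ s6 = 0 ∨ 0 = 0
So s7 = 0.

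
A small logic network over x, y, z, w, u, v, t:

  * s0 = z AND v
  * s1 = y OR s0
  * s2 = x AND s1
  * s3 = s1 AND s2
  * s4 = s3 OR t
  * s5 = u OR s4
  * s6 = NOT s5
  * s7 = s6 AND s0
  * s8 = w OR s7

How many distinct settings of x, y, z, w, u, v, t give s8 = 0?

s8 = w OR s7 must be 0, so both w = 0 and s7 = 0.
s7 = s6 AND s0 must be 0, so at least one of s6, s0 is 0.
Enumerating the 128 input combinations, 62 give s8 = 0 and 66 give s8 = 1.

62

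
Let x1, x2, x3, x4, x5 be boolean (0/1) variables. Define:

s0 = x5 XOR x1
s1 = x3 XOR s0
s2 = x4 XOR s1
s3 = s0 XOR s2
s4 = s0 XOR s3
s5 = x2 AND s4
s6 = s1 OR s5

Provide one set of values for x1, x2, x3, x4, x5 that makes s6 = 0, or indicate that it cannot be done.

x1=1, x2=1, x3=1, x4=0, x5=0

Check with x1=1, x2=1, x3=1, x4=0, x5=0:
s0 = x5 XOR x1 = 0 XOR 1 = 1
s1 = x3 XOR s0 = 1 XOR 1 = 0
s2 = x4 XOR s1 = 0 XOR 0 = 0
s3 = s0 XOR s2 = 1 XOR 0 = 1
s4 = s0 XOR s3 = 1 XOR 1 = 0
s5 = x2 AND s4 = 1 AND 0 = 0
s6 = s1 OR s5 = 0 OR 0 = 0
So s6 = 0 as required.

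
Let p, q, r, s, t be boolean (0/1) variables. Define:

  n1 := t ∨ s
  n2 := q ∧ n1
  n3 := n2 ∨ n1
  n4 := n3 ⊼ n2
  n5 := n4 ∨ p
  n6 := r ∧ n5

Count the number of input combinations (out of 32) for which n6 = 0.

n6 = r ∧ n5 must be 0, so at least one of r, n5 is 0.
Enumerating the 32 input combinations, 19 give n6 = 0 and 13 give n6 = 1.

19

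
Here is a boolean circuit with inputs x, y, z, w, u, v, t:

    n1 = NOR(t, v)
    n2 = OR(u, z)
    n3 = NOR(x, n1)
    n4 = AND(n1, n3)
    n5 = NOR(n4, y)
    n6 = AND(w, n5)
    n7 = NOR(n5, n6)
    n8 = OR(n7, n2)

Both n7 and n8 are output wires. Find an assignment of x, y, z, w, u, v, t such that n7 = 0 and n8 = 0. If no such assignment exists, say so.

x=0, y=0, z=0, w=1, u=0, v=1, t=1

Check with x=0, y=0, z=0, w=1, u=0, v=1, t=1:
n1 = NOR(t, v) = NOR(1, 1) = 0
n2 = OR(u, z) = OR(0, 0) = 0
n3 = NOR(x, n1) = NOR(0, 0) = 1
n4 = AND(n1, n3) = AND(0, 1) = 0
n5 = NOR(n4, y) = NOR(0, 0) = 1
n6 = AND(w, n5) = AND(1, 1) = 1
n7 = NOR(n5, n6) = NOR(1, 1) = 0
n8 = OR(n7, n2) = OR(0, 0) = 0
So n7 = 0 and n8 = 0.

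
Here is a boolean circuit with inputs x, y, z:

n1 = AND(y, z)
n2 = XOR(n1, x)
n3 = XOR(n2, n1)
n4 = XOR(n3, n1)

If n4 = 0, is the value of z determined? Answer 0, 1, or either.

either

Both values of z occur among assignments with n4 = 0:
  z=0: x=0, y=0, z=0
  z=1: x=0, y=0, z=1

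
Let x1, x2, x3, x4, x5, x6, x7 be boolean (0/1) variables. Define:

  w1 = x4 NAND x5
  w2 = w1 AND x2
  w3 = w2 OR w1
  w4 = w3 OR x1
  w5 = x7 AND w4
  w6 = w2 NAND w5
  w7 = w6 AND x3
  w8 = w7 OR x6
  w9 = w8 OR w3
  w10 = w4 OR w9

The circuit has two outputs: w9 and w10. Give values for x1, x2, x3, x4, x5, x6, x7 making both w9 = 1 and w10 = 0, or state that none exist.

no solution exists

Across all 128 input combinations, none give both w9 = 1 and w10 = 0.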